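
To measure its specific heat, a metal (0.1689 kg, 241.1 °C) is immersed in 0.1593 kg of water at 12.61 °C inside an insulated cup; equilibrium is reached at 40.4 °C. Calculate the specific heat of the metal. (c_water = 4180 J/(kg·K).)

c ≈ 546 J/(kg·K)

Setting the total heat transfer to zero:
0.1689×c×(40.4 − 241.1) + 0.1593×4180×(40.4 − 12.61) = 0
-33.9 c = -18505
c = -18505/-33.9 ≈ 545.9 J/(kg·K)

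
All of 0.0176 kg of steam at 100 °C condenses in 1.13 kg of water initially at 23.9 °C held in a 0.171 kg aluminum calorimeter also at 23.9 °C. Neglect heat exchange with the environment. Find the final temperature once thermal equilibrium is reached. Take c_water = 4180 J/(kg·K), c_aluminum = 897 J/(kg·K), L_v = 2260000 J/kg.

T_f ≈ 33.1 °C

Let T be the final temperature. ΣQ_i = 0:
condense steam: −0.0176·2260000 = −39776
  condensed water 100 °C→T: 73.57(T − 100)
  water warms: 1.13·4180·(T − 23.9) = 4723.4(T − 23.9)
  aluminum cup: 0.171·897·(T − 23.9) = 153.39(T − 23.9)
4950.4 T = 39776 + 7356.8 + 116555 = 163688
T ≈ 33.07 °C, under the boiling point, so the assumption holds.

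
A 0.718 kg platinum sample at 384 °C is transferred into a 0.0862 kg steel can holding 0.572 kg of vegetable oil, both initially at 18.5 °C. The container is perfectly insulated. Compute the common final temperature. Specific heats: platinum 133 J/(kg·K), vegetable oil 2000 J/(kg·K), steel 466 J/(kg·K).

Taking heat into each body as positive, Σ m c ΔT = 0:
0.718×133×(T − 384) + 0.572×2000×(T − 18.5) + 0.0862×466×(T − 18.5) = 0
95.49(T − 384) + 1144(T − 18.5) + 40.17(T − 18.5) = 0
(95.49 + 1144 + 40.17) T = 95.49×384 + 1144×18.5 + 40.17×18.5
T = 58577/1279.7 ≈ 45.78 °C

T_f ≈ 45.8 °C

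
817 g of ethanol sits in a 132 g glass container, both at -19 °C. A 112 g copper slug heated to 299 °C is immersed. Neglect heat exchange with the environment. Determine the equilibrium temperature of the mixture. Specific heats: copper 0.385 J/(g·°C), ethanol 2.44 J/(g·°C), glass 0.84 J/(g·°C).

With ΣQ=0 the equilibrium temperature is the m·c-weighted mean:
T_f = (43.12·299 + 1993.5·(-19) + 110.88·(-19)) / (43.12 + 1993.5 + 110.88)
    = -27090 / 2147.5 ≈ -12.61 °C

T_f ≈ -12.6 °C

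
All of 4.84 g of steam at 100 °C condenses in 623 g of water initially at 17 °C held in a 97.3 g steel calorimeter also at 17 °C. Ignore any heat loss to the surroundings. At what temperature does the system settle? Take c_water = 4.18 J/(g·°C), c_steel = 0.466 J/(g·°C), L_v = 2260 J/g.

T_f ≈ 21.7 °C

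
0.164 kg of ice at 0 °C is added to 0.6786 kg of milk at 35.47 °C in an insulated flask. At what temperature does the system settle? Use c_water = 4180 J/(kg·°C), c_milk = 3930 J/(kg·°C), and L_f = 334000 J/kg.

T_f ≈ 11.9 °C

Let T be the final temperature. ΣQ_i = 0:
latent heat to melt: 0.164·334000 = 54776
  meltwater 0→T: 0.164·4180·T = 685.52 T
  milk: 2666.9(T − 35.47)
3352.4 T = 94595 − 54776 = 39819
T ≈ 11.88 °C — above 0 °C, consistent with complete melting.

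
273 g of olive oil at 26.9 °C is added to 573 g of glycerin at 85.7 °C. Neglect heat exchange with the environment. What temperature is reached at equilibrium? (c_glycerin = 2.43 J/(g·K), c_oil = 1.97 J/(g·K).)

Heat lost by the glycerin equals heat gained by the oil:
573×2.43×(85.7 − T) = 273×1.97×(T − 26.9)
1392.4(85.7 − T) = 537.81(T − 26.9)
1930.2 T = 133795  ⇒  T ≈ 69.32 °C

T_f ≈ 69.3 °C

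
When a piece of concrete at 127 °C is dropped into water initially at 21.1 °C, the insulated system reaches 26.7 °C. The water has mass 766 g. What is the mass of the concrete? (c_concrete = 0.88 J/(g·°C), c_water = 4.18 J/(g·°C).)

m ≈ 203 g

Setting the total heat transfer to zero:
m×0.88×(26.7 − 127) + 766×4.18×(26.7 − 21.1) = 0
-88.26 m = -17931
m = -17931/-88.26 ≈ 203.1 g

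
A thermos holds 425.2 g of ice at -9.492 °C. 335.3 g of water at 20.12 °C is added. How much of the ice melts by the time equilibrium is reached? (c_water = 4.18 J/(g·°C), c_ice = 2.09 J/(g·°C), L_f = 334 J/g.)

m_melted ≈ 59.2 g

Cooling the water to 0 °C releases 335.3×4.18×20.12 = 28199 J.
Warming the ice to 0 °C takes 425.2×2.09×9.492 = 8435.2 J, leaving 19764 J for melting.
To melt every bit of ice: 425.2×334 = 142017 J.
19764 J < 142017 J, so only part of the ice melts and the system sits at 0 °C.
m_melt = 19764 / L_f = 59.17 g.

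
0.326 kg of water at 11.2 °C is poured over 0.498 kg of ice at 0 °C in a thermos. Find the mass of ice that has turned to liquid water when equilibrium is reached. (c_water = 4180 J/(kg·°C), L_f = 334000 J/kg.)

Heat available from the water dropping to 0 °C: 0.326×4180×11.2 = 15262 J.
Fully melting the ice requires m_ice L_f = 0.498×334000 = 166332 J.
That's not enough to melt it all — equilibrium is at 0 °C with ice remaining.
m_melted×334000 = 15262  ⇒  m_melted ≈ 0.04569 kg.

m_melted ≈ 0.0457 kg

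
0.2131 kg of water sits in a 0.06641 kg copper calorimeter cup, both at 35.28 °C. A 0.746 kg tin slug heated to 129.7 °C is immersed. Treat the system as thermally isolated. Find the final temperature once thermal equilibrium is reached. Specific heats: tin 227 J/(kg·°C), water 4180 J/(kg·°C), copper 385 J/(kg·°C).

T_f ≈ 50.0 °C

Energy conservation, ΣQ = 0:
0.746*227*(T − 129.7) + 0.2131*4180*(T − 35.28) + 0.06641*385*(T − 35.28) = 0
169.34(T − 129.7) + 890.76(T − 35.28) + 25.57(T − 35.28) = 0
1085.7 T = 54292
T ≈ 50.01 °C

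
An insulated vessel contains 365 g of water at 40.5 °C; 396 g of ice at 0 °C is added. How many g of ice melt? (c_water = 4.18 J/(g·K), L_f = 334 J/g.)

Heat available from the water dropping to 0 °C: 365·4.18·40.5 = 61791 J.
Fully melting the ice requires m_ice L_f = 396·334 = 132264 J.
61791 J < 132264 J, so only part of the ice melts and the system sits at 0 °C.
Mass melted = 61791/334 ≈ 185 g.

m_melted ≈ 185 g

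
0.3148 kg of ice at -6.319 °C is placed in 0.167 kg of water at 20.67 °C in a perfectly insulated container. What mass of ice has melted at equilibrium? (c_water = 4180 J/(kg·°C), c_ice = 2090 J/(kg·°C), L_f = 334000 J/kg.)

Cooling the water to 0 °C releases 0.167×4180×20.67 = 14429 J.
Of that, 0.3148×2090×6.319 = 4157.5 J goes to bring the ice to 0 °C, leaving 10271 J.
To melt every bit of ice: 0.3148×334000 = 105143 J.
Since 10271 < 105143 J, not all the ice melts; equilibrium is at 0 °C.
m_melted×334000 = 10271  ⇒  m_melted ≈ 0.03075 kg.

m_melted ≈ 0.0308 kg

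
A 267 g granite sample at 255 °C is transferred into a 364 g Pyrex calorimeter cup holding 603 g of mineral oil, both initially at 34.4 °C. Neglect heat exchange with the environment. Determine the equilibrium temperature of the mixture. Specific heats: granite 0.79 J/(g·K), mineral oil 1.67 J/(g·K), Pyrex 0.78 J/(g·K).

T_f ≈ 65.4 °C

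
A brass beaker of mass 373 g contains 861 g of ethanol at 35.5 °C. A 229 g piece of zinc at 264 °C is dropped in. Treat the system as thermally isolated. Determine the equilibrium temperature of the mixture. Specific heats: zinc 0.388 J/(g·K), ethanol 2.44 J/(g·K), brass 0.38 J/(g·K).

Setting the total heat transfer to zero:
229×0.388×(T − 264) + 861×2.44×(T − 35.5) + 373×0.38×(T − 35.5) = 0
88.85(T − 264) + 2100.8(T − 35.5) + 141.74(T − 35.5) = 0
(88.85 + 2100.8 + 141.74) T = 88.85×264 + 2100.8×35.5 + 141.74×35.5
T ≈ 44.21 °C

T_f ≈ 44.2 °C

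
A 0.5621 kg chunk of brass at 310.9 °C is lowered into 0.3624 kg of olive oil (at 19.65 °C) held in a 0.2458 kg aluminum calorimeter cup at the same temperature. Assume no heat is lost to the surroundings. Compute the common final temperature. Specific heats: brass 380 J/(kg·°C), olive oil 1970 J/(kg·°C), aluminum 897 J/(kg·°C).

T_f ≈ 73.8 °C

With ΣQ=0 the equilibrium temperature is the m·c-weighted mean:
T_f = (213.6*310.9 + 713.93*19.65 + 220.48*19.65) / (213.6 + 713.93 + 220.48)
    = 84769 / 1148 ≈ 73.84 °C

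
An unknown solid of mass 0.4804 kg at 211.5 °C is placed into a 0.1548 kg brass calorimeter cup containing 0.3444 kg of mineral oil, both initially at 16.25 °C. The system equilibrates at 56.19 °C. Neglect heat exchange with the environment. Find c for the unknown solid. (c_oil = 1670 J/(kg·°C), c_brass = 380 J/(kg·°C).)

c ≈ 339 J/(kg·°C)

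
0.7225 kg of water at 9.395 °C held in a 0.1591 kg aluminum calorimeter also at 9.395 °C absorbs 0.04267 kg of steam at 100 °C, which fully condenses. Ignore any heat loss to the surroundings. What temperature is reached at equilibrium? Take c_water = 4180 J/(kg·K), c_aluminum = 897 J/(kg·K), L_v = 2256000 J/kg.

Energy balance with sensible and latent terms:
latent heat released on condensation: 0.04267·2256000 = 96264
  condensed water 100 °C→T: 178.36(T − 100)
  water warms: 0.7225·4180·(T − 9.395) = 3020.1(T − 9.395)
  aluminum cup: 0.1591·897·(T − 9.395) = 142.71(T − 9.395)
3341.1 T = 96264 + 17836 + 29714 = 143814
T ≈ 43.04 °C — below 100 °C, confirming all the steam condensed.

T_f ≈ 43.0 °C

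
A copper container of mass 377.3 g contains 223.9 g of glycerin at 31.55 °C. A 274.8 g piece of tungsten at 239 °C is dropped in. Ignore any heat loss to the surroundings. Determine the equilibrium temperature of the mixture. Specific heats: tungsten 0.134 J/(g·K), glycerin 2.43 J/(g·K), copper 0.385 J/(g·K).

T_f ≈ 42.1 °C

Heat gained plus heat lost sum to zero:
274.8*0.134*(T − 239) + 223.9*2.43*(T − 31.55) + 377.3*0.385*(T − 31.55) = 0
(36.82 + 544.08 + 145.26) T = 36.82*239 + 544.08*31.55 + 145.26*31.55
T ≈ 42.07 °C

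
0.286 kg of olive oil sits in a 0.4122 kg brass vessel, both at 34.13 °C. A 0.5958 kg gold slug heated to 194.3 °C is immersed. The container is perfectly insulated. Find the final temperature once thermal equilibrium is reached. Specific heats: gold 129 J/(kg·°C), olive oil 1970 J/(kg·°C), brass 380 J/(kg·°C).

T_f ≈ 49.6 °C

Heat gained plus heat lost sum to zero:
0.5958×129×(T − 194.3) + 0.286×1970×(T − 34.13) + 0.4122×380×(T − 34.13) = 0
76.86(T − 194.3) + 563.42(T − 34.13) + 156.64(T − 34.13) = 0
(76.86 + 563.42 + 156.64) T = 76.86×194.3 + 563.42×34.13 + 156.64×34.13
T ≈ 49.58 °C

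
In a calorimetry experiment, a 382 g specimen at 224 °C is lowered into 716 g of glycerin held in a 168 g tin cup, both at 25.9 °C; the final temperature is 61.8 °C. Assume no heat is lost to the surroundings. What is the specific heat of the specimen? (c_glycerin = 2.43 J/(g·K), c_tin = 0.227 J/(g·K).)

Energy conservation, ΣQ = 0:
382×c×(61.8 − 224) + 716×2.43×(61.8 − 25.9) + 168×0.227×(61.8 − 25.9) = 0
-61960 c = -63831
c = -63831/-61960 ≈ 1.03 J/(g·K)

c ≈ 1.03 J/(g·K)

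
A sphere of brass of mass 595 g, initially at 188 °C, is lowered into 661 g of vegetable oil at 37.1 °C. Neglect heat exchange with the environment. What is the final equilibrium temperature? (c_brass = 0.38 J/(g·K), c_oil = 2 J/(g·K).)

T_f ≈ 59.1 °C

T_f is the heat-capacity-weighted average of the initial temperatures:
T_f = (226.1·188 + 1322·37.1) / (226.1 + 1322)
    = 91553 / 1548.1 ≈ 59.14 °C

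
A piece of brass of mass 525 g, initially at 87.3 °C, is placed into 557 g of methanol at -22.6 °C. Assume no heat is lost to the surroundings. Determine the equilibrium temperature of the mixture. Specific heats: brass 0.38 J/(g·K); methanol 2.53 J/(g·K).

|Q_brass| = |Q_methanol|:
525·0.38·(87.3 − T) = 557·2.53·(T − (-22.6))
199.5(87.3 − T) = 1409.2(T − (-22.6))
1608.7 T = -14432  ⇒  T ≈ -8.97 °C

T_f ≈ -9.0 °C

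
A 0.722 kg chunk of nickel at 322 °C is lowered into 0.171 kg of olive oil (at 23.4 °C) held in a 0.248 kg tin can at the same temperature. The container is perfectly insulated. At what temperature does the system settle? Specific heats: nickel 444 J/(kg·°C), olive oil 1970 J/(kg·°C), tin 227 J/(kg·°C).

T_f = Σ m_i c_i T_i / Σ m_i c_i:
T_f = (320.57*322 + 336.87*23.4 + 56.3*23.4) / (320.57 + 336.87 + 56.3)
    = 112423 / 713.73 ≈ 157.51 °C

T_f ≈ 157.5 °C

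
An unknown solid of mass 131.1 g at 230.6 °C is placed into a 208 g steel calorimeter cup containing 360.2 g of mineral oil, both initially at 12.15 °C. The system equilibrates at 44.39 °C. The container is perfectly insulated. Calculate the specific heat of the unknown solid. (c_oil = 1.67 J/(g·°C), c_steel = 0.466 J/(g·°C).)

Energy conservation, ΣQ = 0:
131.1·c·(44.39 − 230.6) + 360.2·1.67·(44.39 − 12.15) + 208·0.466·(44.39 − 12.15) = 0
-24412 c = -22518
c = -22518/-24412 ≈ 0.9224 J/(g·°C)

c ≈ 0.922 J/(g·°C)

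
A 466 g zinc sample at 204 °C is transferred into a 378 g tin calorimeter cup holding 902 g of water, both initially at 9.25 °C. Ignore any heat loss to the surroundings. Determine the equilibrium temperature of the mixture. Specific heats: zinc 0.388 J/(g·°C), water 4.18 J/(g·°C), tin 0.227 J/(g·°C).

Energy conservation, ΣQ = 0:
466·0.388·(T − 204) + 902·4.18·(T − 9.25) + 378·0.227·(T − 9.25) = 0
180.81(T − 204) + 3770.4(T − 9.25) + 85.81(T − 9.25) = 0
4037 T = 72554
T = 72554/4037 ≈ 17.97 °C

T_f ≈ 18.0 °C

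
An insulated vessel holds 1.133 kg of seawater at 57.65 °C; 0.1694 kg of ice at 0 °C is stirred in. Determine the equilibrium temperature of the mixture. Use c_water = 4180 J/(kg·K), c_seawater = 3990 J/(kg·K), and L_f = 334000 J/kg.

Taking heat into each body as positive, Σ m c ΔT = 0:
latent heat to melt: 0.1694·334000 = 56580
  warm the meltwater: 708.09 T
  seawater cools: 1.133·3990·(T − 57.65) = 4520.7(T − 57.65)
5228.8 T = 260617 − 56580 = 204037
T ≈ 39.02 °C. Since T > 0 °C, the all-ice-melts assumption holds.

T_f ≈ 39.0 °C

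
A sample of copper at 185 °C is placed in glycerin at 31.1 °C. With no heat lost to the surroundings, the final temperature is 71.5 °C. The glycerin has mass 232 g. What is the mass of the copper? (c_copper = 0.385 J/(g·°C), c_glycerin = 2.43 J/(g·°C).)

|Q_copper| = |Q_glycerin|:
m×0.385×(185 − 71.5) = 232×2.43×(71.5 − 31.1)
43.7 m = 22776  ⇒  m ≈ 521.2 g

m ≈ 521 g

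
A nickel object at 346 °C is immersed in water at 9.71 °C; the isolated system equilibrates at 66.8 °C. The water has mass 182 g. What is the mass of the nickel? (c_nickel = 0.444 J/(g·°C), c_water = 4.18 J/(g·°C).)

m ≈ 350 g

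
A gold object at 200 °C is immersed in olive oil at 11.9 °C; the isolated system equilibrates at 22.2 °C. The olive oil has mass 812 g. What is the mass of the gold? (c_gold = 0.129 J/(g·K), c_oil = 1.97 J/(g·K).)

m ≈ 718 g

Taking heat into each body as positive, Σ m c ΔT = 0:
m×0.129×(22.2 − 200) + 812×1.97×(22.2 − 11.9) = 0
-22.94 m = -16476
m = -16476/-22.94 ≈ 718.4 g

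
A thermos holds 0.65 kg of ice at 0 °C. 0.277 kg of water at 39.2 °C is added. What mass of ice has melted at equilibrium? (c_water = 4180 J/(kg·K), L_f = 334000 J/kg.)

m_melted ≈ 0.136 kg

Heat available from the water dropping to 0 °C: 0.277·4180·39.2 = 45388 J.
Melting all 0.65 kg of ice would need 0.65·334000 = 217100 J.
That's not enough to melt it all — equilibrium is at 0 °C with ice remaining.
m_melted·334000 = 45388  ⇒  m_melted ≈ 0.1359 kg.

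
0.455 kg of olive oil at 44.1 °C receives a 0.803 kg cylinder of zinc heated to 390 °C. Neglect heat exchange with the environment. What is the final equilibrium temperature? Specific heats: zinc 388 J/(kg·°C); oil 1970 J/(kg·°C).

Set heat shed by the hot body equal to heat absorbed by the cold body:
0.803×388×(390 − T) = 0.455×1970×(T − 44.1)
311.56(390 − T) = 896.35(T − 44.1)
1207.9 T = 161039  ⇒  T ≈ 133.32 °C

T_f ≈ 133.3 °C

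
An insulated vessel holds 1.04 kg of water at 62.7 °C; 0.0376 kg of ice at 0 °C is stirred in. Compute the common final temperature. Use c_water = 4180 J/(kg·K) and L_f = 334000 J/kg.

Conservation of energy gives ΣQ = 0:
fusion: m_ice L_f = 0.0376×334000 = 12558
  warm the meltwater: 157.17 T
  water: 4347.2(T − 62.7)
4504.4 T = 272569 − 12558 = 260011
T ≈ 57.72 °C — above 0 °C, consistent with complete melting.

T_f ≈ 57.7 °C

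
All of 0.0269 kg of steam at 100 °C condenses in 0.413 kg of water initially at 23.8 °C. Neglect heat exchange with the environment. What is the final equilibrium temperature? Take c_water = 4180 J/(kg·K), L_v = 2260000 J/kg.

T_f ≈ 61.5 °C

Heat gained plus heat lost sum to zero:
condense steam: −0.0269·2260000 = −60794; condensed water 100 °C→T: 112.44(T − 100); water warms: 0.413·4180·(T − 23.8) = 1726.3(T − 23.8)
1838.8 T = 60794 + 11244 + 41087 = 113125
T ≈ 61.52 °C, under the boiling point, so the assumption holds.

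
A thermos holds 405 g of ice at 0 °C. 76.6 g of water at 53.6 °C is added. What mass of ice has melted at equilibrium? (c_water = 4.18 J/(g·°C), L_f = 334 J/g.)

m_melted ≈ 51.4 g

Cooling the water to 0 °C releases 76.6×4.18×53.6 = 17162 J.
To melt every bit of ice: 405×334 = 135270 J.
17162 J < 135270 J, so only part of the ice melts and the system sits at 0 °C.
Mass melted = 17162/334 ≈ 51.38 g.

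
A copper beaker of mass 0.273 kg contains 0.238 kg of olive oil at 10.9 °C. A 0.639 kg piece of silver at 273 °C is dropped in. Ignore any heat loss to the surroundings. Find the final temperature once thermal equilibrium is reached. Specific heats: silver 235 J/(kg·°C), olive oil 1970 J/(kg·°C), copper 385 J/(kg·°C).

T_f is the heat-capacity-weighted average of the initial temperatures:
T_f = (150.16·273 + 468.86·10.9 + 105.11·10.9) / (150.16 + 468.86 + 105.11)
    = 47251 / 724.13 ≈ 65.25 °C

T_f ≈ 65.3 °C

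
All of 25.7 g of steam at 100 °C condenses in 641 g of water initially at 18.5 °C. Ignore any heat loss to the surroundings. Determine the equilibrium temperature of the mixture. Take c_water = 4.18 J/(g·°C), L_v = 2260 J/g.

Heat gained plus heat lost sum to zero:
latent heat released on condensation: 25.7×2260 = 58082; condensed water 100 °C→T: 107.43(T − 100); original water: 2679.4(T − 18.5)
2786.8 T = 58082 + 10743 + 49569 = 118393
T ≈ 42.48 °C, under the boiling point, so the assumption holds.

T_f ≈ 42.5 °C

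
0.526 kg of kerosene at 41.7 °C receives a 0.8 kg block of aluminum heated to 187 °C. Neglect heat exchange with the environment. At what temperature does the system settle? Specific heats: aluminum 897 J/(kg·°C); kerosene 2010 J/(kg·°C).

T_f ≈ 100.4 °C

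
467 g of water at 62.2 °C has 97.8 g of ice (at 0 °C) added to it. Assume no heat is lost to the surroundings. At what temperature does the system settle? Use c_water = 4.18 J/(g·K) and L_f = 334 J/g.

Heat gained plus heat lost sum to zero:
melt ice: 97.8×334 = 32665
  meltwater 0→T: 97.8×4.18×T = 408.8 T
  water: 1952.1(T − 62.2)
2360.9 T = 121418 − 32665 = 88753
T ≈ 37.59 °C — above 0 °C, consistent with complete melting.

T_f ≈ 37.6 °C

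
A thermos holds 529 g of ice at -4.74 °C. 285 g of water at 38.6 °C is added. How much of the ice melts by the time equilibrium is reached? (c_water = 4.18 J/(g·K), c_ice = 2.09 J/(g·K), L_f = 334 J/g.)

Water can give up m c ΔT = 285×4.18×38.6 = 45984 J before reaching 0 °C.
Warming the ice to 0 °C takes 529×2.09×4.74 = 5240.6 J, leaving 40744 J for melting.
Fully melting the ice requires m_ice L_f = 529×334 = 176686 J.
That's not enough to melt it all — equilibrium is at 0 °C with ice remaining.
Mass melted = 40744/334 ≈ 122 g.

m_melted ≈ 122 g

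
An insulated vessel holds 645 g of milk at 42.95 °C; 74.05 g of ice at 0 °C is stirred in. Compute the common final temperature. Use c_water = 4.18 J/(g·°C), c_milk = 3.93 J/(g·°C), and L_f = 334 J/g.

Energy conservation, ΣQ = 0:
fusion: m_ice L_f = 74.05·334 = 24733
  warm the meltwater: 309.53 T
  milk cools: 645·3.93·(T − 42.95) = 2534.8(T − 42.95)
2844.4 T = 108872 − 24733 = 84139
T ≈ 29.58 °C (positive, so assuming full melt was valid).

T_f ≈ 29.6 °C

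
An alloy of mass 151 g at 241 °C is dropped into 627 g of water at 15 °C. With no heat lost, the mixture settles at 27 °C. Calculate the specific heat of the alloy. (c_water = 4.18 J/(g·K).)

Heat lost by the alloy = heat gained by the water:
151·c·(241 − 27) = 627·4.18·(27 − 15)
32314 c = 31450  ⇒  c ≈ 0.9733 J/(g·K)

c ≈ 0.973 J/(g·K)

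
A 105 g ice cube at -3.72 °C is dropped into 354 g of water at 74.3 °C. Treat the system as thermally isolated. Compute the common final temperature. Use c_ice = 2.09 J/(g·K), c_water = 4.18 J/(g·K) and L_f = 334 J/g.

T_f ≈ 38.6 °C

Setting the total heat transfer to zero:
ice -3.72→0 °C: 105·2.09·3.72 = 816.35
  latent heat to melt: 105·334 = 35070
  meltwater 0→T: 105·4.18·T = 438.9 T
  water: 1479.7(T − 74.3)
1918.6 T = 109943 − 35886 = 74057
T ≈ 38.60 °C (positive, so assuming full melt was valid).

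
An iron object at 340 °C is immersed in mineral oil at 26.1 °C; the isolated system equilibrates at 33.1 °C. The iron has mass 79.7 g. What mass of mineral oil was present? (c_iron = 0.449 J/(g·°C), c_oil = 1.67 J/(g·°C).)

m ≈ 939 g

|Q_iron| = |Q_oil|:
79.7·0.449·(340 − 33.1) = m·1.67·(33.1 − 26.1)
11.69 m = 10983  ⇒  m ≈ 939.5 g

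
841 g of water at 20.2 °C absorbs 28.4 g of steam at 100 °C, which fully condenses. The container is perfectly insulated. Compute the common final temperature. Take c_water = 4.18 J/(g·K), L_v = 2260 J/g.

T_f ≈ 40.5 °C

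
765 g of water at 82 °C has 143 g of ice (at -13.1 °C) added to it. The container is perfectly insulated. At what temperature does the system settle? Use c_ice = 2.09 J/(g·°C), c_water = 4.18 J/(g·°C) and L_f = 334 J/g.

T_f ≈ 55.5 °C

Energy conservation, ΣQ = 0:
warm ice to 0 °C: 143·2.09·(0 − (-13.1)) = 3915.2
  latent heat to melt: 143·334 = 47762
  meltwater 0→T: 143·4.18·T = 597.74 T
  water: 3197.7(T − 82)
3795.4 T = 262211 − 51677 = 210534
T ≈ 55.47 °C — above 0 °C, consistent with complete melting.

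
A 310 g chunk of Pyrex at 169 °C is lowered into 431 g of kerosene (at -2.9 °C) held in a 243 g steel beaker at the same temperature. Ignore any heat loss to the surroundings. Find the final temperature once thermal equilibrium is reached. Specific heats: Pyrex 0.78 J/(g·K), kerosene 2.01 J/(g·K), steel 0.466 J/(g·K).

T_f ≈ 31.1 °C

Heat gained plus heat lost sum to zero:
310×0.78×(T − 169) + 431×2.01×(T − (-2.9)) + 243×0.466×(T − (-2.9)) = 0
(241.8 + 866.31 + 113.24) T = 241.8×169 + 866.31×(-2.9) + 113.24×(-2.9)
T ≈ 31.13 °C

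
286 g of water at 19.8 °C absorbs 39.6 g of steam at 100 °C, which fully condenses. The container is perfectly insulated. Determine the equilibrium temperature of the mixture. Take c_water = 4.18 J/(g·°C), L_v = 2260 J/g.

Heat gained plus heat lost sum to zero:
condense steam: −39.6·2260 = −89496
  condensate cools 100→T: 39.6·4.18·(T − 100) = 165.53(T − 100)
  water warms: 286·4.18·(T − 19.8) = 1195.5(T − 19.8)
1361 T = 89496 + 16553 + 23671 = 129719
T ≈ 95.31 °C, under the boiling point, so the assumption holds.

T_f ≈ 95.3 °C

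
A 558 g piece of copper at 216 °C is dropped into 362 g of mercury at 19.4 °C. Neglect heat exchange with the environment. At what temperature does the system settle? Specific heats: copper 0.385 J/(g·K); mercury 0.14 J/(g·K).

T_f is the heat-capacity-weighted average of the initial temperatures:
T_f = (214.83×216 + 50.68×19.4) / (214.83 + 50.68)
    = 47386 / 265.51 ≈ 178.47 °C

T_f ≈ 178.5 °C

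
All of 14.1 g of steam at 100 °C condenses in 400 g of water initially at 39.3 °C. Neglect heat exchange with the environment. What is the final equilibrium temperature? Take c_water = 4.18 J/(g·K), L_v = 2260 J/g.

Sum of m c ΔT and latent-heat terms is zero:
steam→water at 100 °C releases m L_v = 14.1×2260 = 31866
  condensate cools 100→T: 14.1×4.18×(T − 100) = 58.94(T − 100)
  water warms: 400×4.18×(T − 39.3) = 1672(T − 39.3)
1730.9 T = 31866 + 5893.8 + 65710 = 103469
T ≈ 59.78 °C (< 100 °C, so full condensation is consistent).

T_f ≈ 59.8 °C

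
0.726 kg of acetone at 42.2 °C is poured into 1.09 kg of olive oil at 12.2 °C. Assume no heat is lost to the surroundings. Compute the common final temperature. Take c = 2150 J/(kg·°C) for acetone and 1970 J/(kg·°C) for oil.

T_f ≈ 24.8 °C

T_f = Σ m_i c_i T_i / Σ m_i c_i:
T_f = (1560.9·42.2 + 2147.3·12.2) / (1560.9 + 2147.3)
    = 92067 / 3708.2 ≈ 24.83 °C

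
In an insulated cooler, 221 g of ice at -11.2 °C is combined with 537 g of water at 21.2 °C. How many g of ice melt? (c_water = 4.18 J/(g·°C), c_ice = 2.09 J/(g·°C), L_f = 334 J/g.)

Water can give up m c ΔT = 537·4.18·21.2 = 47587 J before reaching 0 °C.
Of that, 221·2.09·11.2 = 5173.2 J goes to bring the ice to 0 °C, leaving 42414 J.
To melt every bit of ice: 221·334 = 73814 J.
That's not enough to melt it all — equilibrium is at 0 °C with ice remaining.
Mass melted = 42414/334 ≈ 127 g.

m_melted ≈ 127 g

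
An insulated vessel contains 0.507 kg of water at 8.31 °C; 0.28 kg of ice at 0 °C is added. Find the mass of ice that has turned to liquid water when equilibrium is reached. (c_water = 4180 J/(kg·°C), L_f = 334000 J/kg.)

m_melted ≈ 0.0527 kg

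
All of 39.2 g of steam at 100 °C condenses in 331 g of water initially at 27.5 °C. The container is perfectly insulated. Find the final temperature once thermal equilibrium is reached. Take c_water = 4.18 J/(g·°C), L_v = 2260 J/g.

Energy conservation, ΣQ = 0:
condense steam: −39.2·2260 = −88592; condensed water 100 °C→T: 163.86(T − 100); original water: 1383.6(T − 27.5)
1547.4 T = 88592 + 16386 + 38048 = 143026
T ≈ 92.43 °C, under the boiling point, so the assumption holds.

T_f ≈ 92.4 °C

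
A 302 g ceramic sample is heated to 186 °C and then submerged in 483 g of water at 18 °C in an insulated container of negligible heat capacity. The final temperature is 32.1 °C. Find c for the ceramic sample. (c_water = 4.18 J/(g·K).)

m_s c (T_s − T_f) = m_water c_water (T_f − T_0):
302·c·(186 − 32.1) = 483·4.18·(32.1 − 18)
46478 c = 28467  ⇒  c ≈ 0.6125 J/(g·K)

c ≈ 0.612 J/(g·K)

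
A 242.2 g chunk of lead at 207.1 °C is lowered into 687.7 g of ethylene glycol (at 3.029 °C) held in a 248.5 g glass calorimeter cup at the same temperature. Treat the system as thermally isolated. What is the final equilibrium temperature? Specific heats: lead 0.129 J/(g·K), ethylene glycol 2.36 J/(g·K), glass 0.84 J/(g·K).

T_f ≈ 6.5 °C

T_f = Σ m_i c_i T_i / Σ m_i c_i:
T_f = (31.24×207.1 + 1623×3.029 + 208.74×3.029) / (31.24 + 1623 + 208.74)
    = 12019 / 1863 ≈ 6.45 °C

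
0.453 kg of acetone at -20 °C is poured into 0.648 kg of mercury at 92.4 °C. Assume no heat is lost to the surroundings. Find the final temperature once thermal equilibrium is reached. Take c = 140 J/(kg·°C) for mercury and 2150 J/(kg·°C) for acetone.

|Q_mercury| = |Q_acetone|:
0.648·140·(92.4 − T) = 0.453·2150·(T − (-20))
90.72(92.4 − T) = 973.95(T − (-20))
1064.7 T = -11096  ⇒  T ≈ -10.42 °C

T_f ≈ -10.4 °C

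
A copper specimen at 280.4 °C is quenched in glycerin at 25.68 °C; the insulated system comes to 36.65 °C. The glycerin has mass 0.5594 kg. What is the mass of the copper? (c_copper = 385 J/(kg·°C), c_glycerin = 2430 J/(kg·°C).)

Taking heat into each body as positive, Σ m c ΔT = 0:
m×385×(36.65 − 280.4) + 0.5594×2430×(36.65 − 25.68) = 0
-93844 m = -14912
m = -14912/-93844 ≈ 0.1589 kg

m ≈ 0.159 kg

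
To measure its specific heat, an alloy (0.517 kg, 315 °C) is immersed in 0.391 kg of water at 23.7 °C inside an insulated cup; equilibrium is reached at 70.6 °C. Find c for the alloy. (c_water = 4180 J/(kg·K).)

Heat gained plus heat lost sum to zero:
0.517×c×(70.6 − 315) + 0.391×4180×(70.6 − 23.7) = 0
-126.35 c = -76652
c = -76652/-126.35 ≈ 606.6 J/(kg·K)

c ≈ 607 J/(kg·K)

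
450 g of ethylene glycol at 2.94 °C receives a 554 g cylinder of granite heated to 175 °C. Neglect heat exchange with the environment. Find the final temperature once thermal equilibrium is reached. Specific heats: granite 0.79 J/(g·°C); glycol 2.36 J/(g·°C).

T_f ≈ 53.2 °C

T_f is the heat-capacity-weighted average of the initial temperatures:
T_f = (437.66*175 + 1062*2.94) / (437.66 + 1062)
    = 79713 / 1499.7 ≈ 53.15 °C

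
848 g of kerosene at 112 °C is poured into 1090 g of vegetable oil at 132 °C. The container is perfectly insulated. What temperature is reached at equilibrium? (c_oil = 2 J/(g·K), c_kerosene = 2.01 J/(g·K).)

T_f ≈ 123.2 °C

Energy conservation, ΣQ = 0:
1090×2×(T − 132) + 848×2.01×(T − 112) = 0
(2180 + 1704.5) T = 2180×132 + 1704.5×112
T = 478662/3884.5 ≈ 123.22 °C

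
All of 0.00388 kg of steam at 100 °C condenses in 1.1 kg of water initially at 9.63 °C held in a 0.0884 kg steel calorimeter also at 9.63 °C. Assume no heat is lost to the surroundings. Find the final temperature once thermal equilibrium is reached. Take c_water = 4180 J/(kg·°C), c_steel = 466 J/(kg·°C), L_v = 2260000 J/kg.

Energy conservation, ΣQ = 0:
condense steam: −0.00388×2260000 = −8768.8
  condensate cools 100→T: 0.00388×4180×(T − 100) = 16.22(T − 100)
  original water: 4598(T − 9.63)
  cup: 41.19(T − 9.63)
4655.4 T = 8768.8 + 1621.8 + 44675 = 55066
T ≈ 11.83 °C — below 100 °C, confirming all the steam condensed.

T_f ≈ 11.8 °C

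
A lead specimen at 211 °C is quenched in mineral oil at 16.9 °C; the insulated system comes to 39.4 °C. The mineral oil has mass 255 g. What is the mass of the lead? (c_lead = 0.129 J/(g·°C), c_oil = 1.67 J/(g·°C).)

Energy conservation, ΣQ = 0:
m·0.129·(39.4 − 211) + 255·1.67·(39.4 − 16.9) = 0
-22.14 m = -9581.6
m = -9581.6/-22.14 ≈ 432.8 g

m ≈ 433 g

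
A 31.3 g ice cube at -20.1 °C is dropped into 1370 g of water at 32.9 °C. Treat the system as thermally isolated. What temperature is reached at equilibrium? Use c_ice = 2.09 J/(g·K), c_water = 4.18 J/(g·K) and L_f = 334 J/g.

T_f ≈ 30.2 °C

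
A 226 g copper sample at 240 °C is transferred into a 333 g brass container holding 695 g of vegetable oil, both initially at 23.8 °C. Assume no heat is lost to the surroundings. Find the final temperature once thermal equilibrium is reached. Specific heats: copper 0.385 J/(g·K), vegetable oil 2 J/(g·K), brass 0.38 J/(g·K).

T_f is the heat-capacity-weighted average of the initial temperatures:
T_f = (87.01×240 + 1390×23.8 + 126.54×23.8) / (87.01 + 1390 + 126.54)
    = 56976 / 1603.5 ≈ 35.53 °C

T_f ≈ 35.5 °C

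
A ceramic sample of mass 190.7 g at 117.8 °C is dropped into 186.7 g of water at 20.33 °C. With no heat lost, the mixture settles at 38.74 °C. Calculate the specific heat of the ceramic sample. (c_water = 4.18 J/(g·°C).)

c ≈ 0.953 J/(g·°C)

Energy conservation, ΣQ = 0:
190.7·c·(38.74 − 117.8) + 186.7·4.18·(38.74 − 20.33) = 0
-15077 c = -14367
c = -14367/-15077 ≈ 0.9529 J/(g·°C)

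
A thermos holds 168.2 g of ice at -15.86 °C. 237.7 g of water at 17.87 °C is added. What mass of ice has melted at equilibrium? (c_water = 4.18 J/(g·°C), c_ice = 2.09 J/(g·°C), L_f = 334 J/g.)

m_melted ≈ 36.5 g

Cooling the water to 0 °C releases 237.7·4.18·17.87 = 17755 J.
Warming the ice to 0 °C takes 168.2·2.09·15.86 = 5575.4 J, leaving 12180 J for melting.
To melt every bit of ice: 168.2·334 = 56179 J.
Since 12180 < 56179 J, not all the ice melts; equilibrium is at 0 °C.
m_melted·334 = 12180  ⇒  m_melted ≈ 36.47 g.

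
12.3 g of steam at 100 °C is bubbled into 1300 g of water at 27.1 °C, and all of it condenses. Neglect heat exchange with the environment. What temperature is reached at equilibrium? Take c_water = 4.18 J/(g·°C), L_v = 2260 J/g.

Energy conservation, ΣQ = 0:
latent heat released on condensation: 12.3·2260 = 27798; condensate cools 100→T: 12.3·4.18·(T − 100) = 51.41(T − 100); water warms: 1300·4.18·(T − 27.1) = 5434(T − 27.1)
5485.4 T = 27798 + 5141.4 + 147261 = 180201
T ≈ 32.85 °C (< 100 °C, so full condensation is consistent).

T_f ≈ 32.9 °C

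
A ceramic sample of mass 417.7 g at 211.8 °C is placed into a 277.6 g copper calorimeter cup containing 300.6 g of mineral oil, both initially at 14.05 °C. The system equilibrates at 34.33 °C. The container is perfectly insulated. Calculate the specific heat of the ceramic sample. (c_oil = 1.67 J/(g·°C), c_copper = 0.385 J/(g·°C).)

Energy conservation, ΣQ = 0:
417.7×c×(34.33 − 211.8) + 300.6×1.67×(34.33 − 14.05) + 277.6×0.385×(34.33 − 14.05) = 0
-74129 c = -12348
c = -12348/-74129 ≈ 0.1666 J/(g·°C)

c ≈ 0.167 J/(g·°C)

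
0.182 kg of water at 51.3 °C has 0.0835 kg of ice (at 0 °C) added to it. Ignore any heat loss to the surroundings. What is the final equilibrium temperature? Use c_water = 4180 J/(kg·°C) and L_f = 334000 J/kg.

Net heat exchanged in the isolated system is zero:
latent heat to melt: 0.0835·334000 = 27889
  warm the meltwater: 349.03 T
  water cools: 0.182·4180·(T − 51.3) = 760.76(T − 51.3)
1109.8 T = 39027 − 27889 = 11138
T ≈ 10.04 °C — above 0 °C, consistent with complete melting.

T_f ≈ 10.0 °C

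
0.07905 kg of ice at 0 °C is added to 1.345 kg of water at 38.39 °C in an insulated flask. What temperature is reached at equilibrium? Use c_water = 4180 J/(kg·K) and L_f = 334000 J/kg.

Setting the total heat transfer to zero:
latent heat to melt: 0.07905×334000 = 26403
  warm the meltwater: 330.43 T
  water cools: 1.345×4180×(T − 38.39) = 5622.1(T − 38.39)
5952.5 T = 215832 − 26403 = 189430
T ≈ 31.82 °C — above 0 °C, consistent with complete melting.

T_f ≈ 31.8 °C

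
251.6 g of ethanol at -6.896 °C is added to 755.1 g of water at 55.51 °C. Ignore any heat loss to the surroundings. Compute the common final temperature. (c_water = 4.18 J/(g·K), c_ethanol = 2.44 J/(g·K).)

Energy conservation, ΣQ = 0:
755.1×4.18×(T − 55.51) + 251.6×2.44×(T − (-6.896)) = 0
3770.2 T = 170974
T ≈ 45.35 °C

T_f ≈ 45.3 °C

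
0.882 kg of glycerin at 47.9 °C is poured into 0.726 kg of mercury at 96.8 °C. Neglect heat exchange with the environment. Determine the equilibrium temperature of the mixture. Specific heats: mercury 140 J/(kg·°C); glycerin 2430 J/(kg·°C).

Heat gained plus heat lost sum to zero:
0.726×140×(T − 96.8) + 0.882×2430×(T − 47.9) = 0
101.64(T − 96.8) + 2143.3(T − 47.9) = 0
2244.9 T = 112501
T = 112501 / 2244.9 = 50.1 °C

T_f ≈ 50.1 °C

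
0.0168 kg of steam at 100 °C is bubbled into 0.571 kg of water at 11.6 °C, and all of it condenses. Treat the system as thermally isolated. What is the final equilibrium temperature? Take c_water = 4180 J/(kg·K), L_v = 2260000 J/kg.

T_f ≈ 29.6 °C

Energy balance with sensible and latent terms:
latent heat released on condensation: 0.0168·2260000 = 37968; condensed water 100 °C→T: 70.22(T − 100); water warms: 0.571·4180·(T − 11.6) = 2386.8(T − 11.6)
2457 T = 37968 + 7022.4 + 27687 = 72677
T ≈ 29.58 °C (< 100 °C, so full condensation is consistent).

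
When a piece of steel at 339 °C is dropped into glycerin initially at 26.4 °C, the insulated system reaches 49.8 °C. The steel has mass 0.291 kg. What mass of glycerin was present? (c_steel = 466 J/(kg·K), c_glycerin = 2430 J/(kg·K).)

Setting the total heat transfer to zero:
0.291×466×(49.8 − 339) + m×2430×(49.8 − 26.4) = 0
56862 m = 39217
m = 39217/56862 ≈ 0.6897 kg

m ≈ 0.69 kg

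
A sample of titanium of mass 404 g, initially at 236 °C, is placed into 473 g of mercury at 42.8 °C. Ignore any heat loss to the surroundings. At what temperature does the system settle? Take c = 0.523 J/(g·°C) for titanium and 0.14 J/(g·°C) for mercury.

T_f ≈ 189.9 °C

T_f is the heat-capacity-weighted average of the initial temperatures:
T_f = (211.29*236 + 66.22*42.8) / (211.29 + 66.22)
    = 52699 / 277.51 ≈ 189.90 °C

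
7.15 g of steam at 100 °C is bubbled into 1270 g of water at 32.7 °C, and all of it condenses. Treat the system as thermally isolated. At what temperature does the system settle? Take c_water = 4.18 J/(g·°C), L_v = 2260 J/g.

Heat gained plus heat lost sum to zero:
steam→water at 100 °C releases m L_v = 7.15×2260 = 16159; condensed water 100 °C→T: 29.89(T − 100); water warms: 1270×4.18×(T − 32.7) = 5308.6(T − 32.7)
5338.5 T = 16159 + 2988.7 + 173591 = 192739
T ≈ 36.10 °C (< 100 °C, so full condensation is consistent).

T_f ≈ 36.1 °C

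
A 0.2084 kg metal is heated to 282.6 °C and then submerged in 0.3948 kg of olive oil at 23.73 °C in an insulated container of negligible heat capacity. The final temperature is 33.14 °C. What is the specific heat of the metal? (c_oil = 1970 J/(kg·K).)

c ≈ 141 J/(kg·K)

Energy conservation, ΣQ = 0:
0.2084×c×(33.14 − 282.6) + 0.3948×1970×(33.14 − 23.73) = 0
-51.99 c = -7318.7
c = -7318.7/-51.99 ≈ 140.8 J/(kg·K)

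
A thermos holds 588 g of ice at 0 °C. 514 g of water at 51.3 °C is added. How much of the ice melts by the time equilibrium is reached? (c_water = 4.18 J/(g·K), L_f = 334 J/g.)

m_melted ≈ 330 g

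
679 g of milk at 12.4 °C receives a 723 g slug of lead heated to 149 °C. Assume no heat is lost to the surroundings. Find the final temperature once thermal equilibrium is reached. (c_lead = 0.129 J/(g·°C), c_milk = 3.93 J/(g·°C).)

Taking heat into each body as positive, Σ m c ΔT = 0:
723*0.129*(T − 149) + 679*3.93*(T − 12.4) = 0
2761.7 T = 46986
T = 46986 / 2761.7 = 17 °C

T_f ≈ 17.0 °C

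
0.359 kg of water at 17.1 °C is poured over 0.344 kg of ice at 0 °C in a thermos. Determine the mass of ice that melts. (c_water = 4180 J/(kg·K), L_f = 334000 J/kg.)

Heat available from the water dropping to 0 °C: 0.359·4180·17.1 = 25661 J.
To melt every bit of ice: 0.344·334000 = 114896 J.
25661 J < 114896 J, so only part of the ice melts and the system sits at 0 °C.
Mass melted = 25661/334000 ≈ 0.07683 kg.

m_melted ≈ 0.0768 kg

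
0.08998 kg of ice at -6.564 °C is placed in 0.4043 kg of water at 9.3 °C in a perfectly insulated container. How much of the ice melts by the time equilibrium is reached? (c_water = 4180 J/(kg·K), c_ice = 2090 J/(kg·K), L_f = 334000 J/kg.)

m_melted ≈ 0.0434 kg

Water can give up m c ΔT = 0.4043×4180×9.3 = 15717 J before reaching 0 °C.
Warming the ice to 0 °C takes 0.08998×2090×6.564 = 1234.4 J, leaving 14482 J for melting.
Fully melting the ice requires m_ice L_f = 0.08998×334000 = 30053 J.
Since 14482 < 30053 J, not all the ice melts; equilibrium is at 0 °C.
m_melted×334000 = 14482  ⇒  m_melted ≈ 0.04336 kg.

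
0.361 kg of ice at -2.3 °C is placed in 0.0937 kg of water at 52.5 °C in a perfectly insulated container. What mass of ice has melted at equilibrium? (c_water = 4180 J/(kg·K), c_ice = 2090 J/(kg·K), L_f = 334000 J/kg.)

m_melted ≈ 0.0564 kg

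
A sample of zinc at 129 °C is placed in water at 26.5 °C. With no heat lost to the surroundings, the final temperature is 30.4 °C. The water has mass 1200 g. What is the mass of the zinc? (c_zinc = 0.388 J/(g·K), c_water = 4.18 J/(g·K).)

m ≈ 511 g

Heat lost by the zinc = heat gained by the water:
m·0.388·(129 − 30.4) = 1200·4.18·(30.4 − 26.5)
38.26 m = 19562  ⇒  m ≈ 511.3 g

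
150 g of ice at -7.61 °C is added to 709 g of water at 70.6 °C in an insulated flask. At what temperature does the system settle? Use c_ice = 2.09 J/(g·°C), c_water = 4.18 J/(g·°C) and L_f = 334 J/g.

Conservation of energy gives ΣQ = 0:
warm ice to 0 °C: 150×2.09×(0 − (-7.61)) = 2385.7
  fusion: m_ice L_f = 150×334 = 50100
  meltwater 0→T: 150×4.18×T = 627 T
  water: 2963.6(T − 70.6)
3590.6 T = 209232 − 52486 = 156746
T ≈ 43.65 °C. Since T > 0 °C, the all-ice-melts assumption holds.

T_f ≈ 43.7 °C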